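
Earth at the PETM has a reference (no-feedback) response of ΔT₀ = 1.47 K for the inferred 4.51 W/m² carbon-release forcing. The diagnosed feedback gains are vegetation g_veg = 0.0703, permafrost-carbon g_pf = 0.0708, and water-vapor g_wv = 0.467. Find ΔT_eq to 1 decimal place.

Total gain g = 0.0703 + 0.0708 + 0.467 = 0.6081.
Amplification A = 1/(1 − 0.6081) = 2.552.
ΔT = 1.47 × 2.552 = 3.8 K.

3.8 K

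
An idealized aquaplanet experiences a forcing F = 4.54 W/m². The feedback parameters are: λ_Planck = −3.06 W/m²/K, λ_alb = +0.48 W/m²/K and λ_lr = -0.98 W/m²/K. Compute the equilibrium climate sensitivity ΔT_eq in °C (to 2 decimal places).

Net feedback parameter λ = (−3.06) + (+0.48) + (-0.98) = -3.56 W/m²/K.
ΔT = −F/λ = −4.54/(-3.56) = 1.28 °C.

1.28 °C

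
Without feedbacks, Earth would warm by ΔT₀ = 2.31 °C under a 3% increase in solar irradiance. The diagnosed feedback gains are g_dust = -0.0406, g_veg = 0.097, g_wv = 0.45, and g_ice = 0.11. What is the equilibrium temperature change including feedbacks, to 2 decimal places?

6.02 °C

Total gain g = -0.0406 + 0.097 + 0.45 + 0.11 = 0.6164.
Amplification A = 1/(1 − 0.6164) = 2.607.
ΔT = 2.31 × 2.607 = 6.02 °C.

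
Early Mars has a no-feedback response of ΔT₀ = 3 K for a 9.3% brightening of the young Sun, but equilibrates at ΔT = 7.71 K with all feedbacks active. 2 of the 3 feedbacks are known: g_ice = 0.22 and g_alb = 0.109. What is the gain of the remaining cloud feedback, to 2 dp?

0.28

Amplification A = ΔT/ΔT₀ = 7.71/3 = 2.57.
Total gain g = 1 − 1/A = 1 − 1/2.57 = 0.6109.
Known gains sum to 0.22 + 0.109 = 0.329.
g_cld = 0.6109 − 0.329 = 0.28.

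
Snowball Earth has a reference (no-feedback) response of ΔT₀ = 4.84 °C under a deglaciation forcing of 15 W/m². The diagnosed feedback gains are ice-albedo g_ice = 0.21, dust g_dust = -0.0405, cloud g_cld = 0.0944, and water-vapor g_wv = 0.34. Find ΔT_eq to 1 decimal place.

12.2 °C

Total gain g = 0.21 − 0.0405 + 0.0944 + 0.34 = 0.6039.
Amplification A = 1/(1 − 0.6039) = 2.525.
ΔT = 4.84 × 2.525 = 12.2 °C.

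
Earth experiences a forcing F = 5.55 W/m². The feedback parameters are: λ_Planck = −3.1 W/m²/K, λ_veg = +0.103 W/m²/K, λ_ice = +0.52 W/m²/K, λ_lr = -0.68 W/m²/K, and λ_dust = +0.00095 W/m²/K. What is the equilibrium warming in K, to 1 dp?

Net feedback parameter λ = (−3.1) + (+0.103) + (+0.52) + (-0.68) + (+0.00095) = -3.15605 W/m²/K.
ΔT = −F/λ = −5.55/(-3.15605) = 1.8 K.

1.8 K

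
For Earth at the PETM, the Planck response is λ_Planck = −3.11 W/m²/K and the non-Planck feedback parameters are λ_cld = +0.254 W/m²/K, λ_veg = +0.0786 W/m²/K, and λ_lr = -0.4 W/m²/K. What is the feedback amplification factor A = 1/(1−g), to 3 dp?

Convert to gains: g_cld = 0.254/3.11 = 0.08167; g_veg = 0.0786/3.11 = 0.02527; g_lr = -0.4/3.11 = -0.1286.
Total gain g = -0.02166.
A = 1/(1 + 0.02166) = 0.979.

0.979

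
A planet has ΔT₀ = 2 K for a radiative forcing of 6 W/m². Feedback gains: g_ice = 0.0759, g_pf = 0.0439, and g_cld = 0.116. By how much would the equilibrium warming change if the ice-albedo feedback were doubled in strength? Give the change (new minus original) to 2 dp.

0.29 K

Original: g = 0.2358, ΔT = 2/(1−0.2358) = 2.6171 K.
With doubled ice-albedo: g' = 0.3117, ΔT' = 2/(1−0.3117) = 2.9057 K.
Change = 2.9057 − 2.6171 = 0.29 K.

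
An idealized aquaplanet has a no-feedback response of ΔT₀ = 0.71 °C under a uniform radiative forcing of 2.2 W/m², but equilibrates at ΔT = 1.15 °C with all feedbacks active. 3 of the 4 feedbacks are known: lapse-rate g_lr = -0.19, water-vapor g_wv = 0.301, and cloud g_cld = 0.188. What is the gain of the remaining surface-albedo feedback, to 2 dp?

0.08

Amplification A = ΔT/ΔT₀ = 1.15/0.71 = 1.62.
Total gain g = 1 − 1/A = 1 − 1/1.62 = 0.3827.
Known gains sum to -0.19 + 0.301 + 0.188 = 0.299.
g_alb = 0.3827 − 0.299 = 0.08.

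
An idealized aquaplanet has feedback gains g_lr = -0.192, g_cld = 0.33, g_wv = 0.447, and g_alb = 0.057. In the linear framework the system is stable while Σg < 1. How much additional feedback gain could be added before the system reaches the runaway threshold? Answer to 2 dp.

0.36

Current total gain = -0.192 + 0.33 + 0.447 + 0.057 = 0.642.
Margin to runaway = 1 − 0.642 = 0.36.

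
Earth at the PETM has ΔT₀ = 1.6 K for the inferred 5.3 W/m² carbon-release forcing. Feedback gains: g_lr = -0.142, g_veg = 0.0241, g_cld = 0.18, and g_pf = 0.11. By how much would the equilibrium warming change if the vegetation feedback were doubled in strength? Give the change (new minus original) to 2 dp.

Original: g = 0.1721, ΔT = 1.6/(1−0.1721) = 1.9326 K.
With doubled vegetation: g' = 0.1962, ΔT' = 1.6/(1−0.1962) = 1.9905 K.
Change = 1.9905 − 1.9326 = 0.06 K.

0.06 K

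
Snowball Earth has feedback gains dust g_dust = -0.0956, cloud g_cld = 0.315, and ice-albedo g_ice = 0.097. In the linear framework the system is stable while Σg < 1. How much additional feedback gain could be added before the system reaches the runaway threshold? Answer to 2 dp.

0.68

Current total gain = -0.0956 + 0.315 + 0.097 = 0.3164.
Margin to runaway = 1 − 0.3164 = 0.68.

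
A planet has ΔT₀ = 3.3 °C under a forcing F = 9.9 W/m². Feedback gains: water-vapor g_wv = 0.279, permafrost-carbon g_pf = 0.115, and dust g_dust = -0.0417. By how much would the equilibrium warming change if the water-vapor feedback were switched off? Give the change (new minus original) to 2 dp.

-1.53 °C

Original: g = 0.3523, ΔT = 3.3/(1−0.3523) = 5.0950 °C.
Without water-vapor: g' = 0.0733, ΔT' = 3.3/(1−0.0733) = 3.5610 °C.
Change = 3.5610 − 5.0950 = -1.53 °C.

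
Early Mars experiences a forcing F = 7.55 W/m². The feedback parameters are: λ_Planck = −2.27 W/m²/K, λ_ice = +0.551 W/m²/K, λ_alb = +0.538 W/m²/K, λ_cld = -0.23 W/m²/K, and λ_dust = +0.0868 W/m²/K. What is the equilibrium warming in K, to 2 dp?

5.70 K

Net feedback parameter λ = (−2.27) + (+0.551) + (+0.538) + (-0.23) + (+0.0868) = -1.3242 W/m²/K.
ΔT = −F/λ = −7.55/(-1.3242) = 5.70 K.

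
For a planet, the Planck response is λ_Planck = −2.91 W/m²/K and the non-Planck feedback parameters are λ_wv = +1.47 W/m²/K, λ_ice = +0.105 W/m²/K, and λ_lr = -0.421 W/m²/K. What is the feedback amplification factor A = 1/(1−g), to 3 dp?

1.657

Convert to gains: g_wv = 1.47/2.91 = 0.5052; g_ice = 0.105/2.91 = 0.03608; g_lr = -0.421/2.91 = -0.1447.
Total gain g = 0.39658.
A = 1/(1 − 0.39658) = 1.657.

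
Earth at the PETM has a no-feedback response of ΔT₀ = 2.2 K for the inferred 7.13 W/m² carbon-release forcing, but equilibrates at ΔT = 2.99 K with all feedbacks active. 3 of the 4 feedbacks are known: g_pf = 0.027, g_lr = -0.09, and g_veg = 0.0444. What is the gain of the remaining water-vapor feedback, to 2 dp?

0.28

Amplification A = ΔT/ΔT₀ = 2.99/2.2 = 1.359.
Total gain g = 1 − 1/A = 1 − 1/1.359 = 0.2642.
Known gains sum to 0.027 − 0.09 + 0.0444 = -0.0186.
g_wv = 0.2642 + 0.0186 = 0.28.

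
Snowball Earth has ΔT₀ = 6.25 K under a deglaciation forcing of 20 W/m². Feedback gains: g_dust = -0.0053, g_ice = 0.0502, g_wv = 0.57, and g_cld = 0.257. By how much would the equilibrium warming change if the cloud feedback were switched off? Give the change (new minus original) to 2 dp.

Original: g = 0.8719, ΔT = 6.25/(1−0.8719) = 48.7900 K.
Without cloud: g' = 0.6149, ΔT' = 6.25/(1−0.6149) = 16.2296 K.
Change = 16.2296 − 48.7900 = -32.56 K.

-32.56 K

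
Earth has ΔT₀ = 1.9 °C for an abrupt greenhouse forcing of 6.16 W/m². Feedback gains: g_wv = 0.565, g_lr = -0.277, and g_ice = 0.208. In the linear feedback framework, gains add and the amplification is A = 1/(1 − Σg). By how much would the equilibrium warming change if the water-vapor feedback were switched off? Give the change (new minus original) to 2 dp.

-1.99 °C

Original: g = 0.496, ΔT = 1.9/(1−0.496) = 3.7698 °C.
Without water-vapor: g' = -0.069, ΔT' = 1.9/(1+0.069) = 1.7774 °C.
Change = 1.7774 − 3.7698 = -1.99 °C.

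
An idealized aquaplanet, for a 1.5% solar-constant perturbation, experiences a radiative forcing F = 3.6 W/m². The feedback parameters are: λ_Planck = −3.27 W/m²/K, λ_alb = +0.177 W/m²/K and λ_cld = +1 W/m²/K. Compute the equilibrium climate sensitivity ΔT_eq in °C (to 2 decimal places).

Net feedback parameter λ = (−3.27) + (+0.177) + (+1) = -2.093 W/m²/K.
ΔT = −F/λ = −3.6/(-2.093) = 1.72 °C.

1.72 °C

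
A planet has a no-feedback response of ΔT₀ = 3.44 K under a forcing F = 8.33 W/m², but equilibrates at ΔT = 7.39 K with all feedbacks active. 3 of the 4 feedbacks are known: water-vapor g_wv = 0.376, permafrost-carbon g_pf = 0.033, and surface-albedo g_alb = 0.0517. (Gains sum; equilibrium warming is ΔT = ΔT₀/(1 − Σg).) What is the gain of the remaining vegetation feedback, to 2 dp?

0.07

Amplification A = ΔT/ΔT₀ = 7.39/3.44 = 2.148.
Total gain g = 1 − 1/A = 1 − 1/2.148 = 0.5345.
Known gains sum to 0.376 + 0.033 + 0.0517 = 0.4607.
g_veg = 0.5345 − 0.4607 = 0.07.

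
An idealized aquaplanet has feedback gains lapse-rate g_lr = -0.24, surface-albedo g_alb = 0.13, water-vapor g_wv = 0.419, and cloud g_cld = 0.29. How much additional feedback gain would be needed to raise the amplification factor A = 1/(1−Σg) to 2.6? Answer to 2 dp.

0.02

Current total gain = 0.599.
Target gain for A = 2.6: g* = 1 − 1/2.6 = 0.6154.
Additional gain needed = 0.6154 − 0.599 = 0.02.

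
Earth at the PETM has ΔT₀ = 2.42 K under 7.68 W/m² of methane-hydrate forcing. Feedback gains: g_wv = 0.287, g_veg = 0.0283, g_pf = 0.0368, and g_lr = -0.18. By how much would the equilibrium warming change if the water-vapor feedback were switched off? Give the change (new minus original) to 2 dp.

-0.75 K

Original: g = 0.1721, ΔT = 2.42/(1−0.1721) = 2.9231 K.
Without water-vapor: g' = -0.1149, ΔT' = 2.42/(1+0.1149) = 2.1706 K.
Change = 2.1706 − 2.9231 = -0.75 K.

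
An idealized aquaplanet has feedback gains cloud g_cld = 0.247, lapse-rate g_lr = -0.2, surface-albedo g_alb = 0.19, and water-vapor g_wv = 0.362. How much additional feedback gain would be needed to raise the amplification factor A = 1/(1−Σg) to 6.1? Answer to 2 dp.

Current total gain = 0.599.
Target gain for A = 6.1: g* = 1 − 1/6.1 = 0.8361.
Additional gain needed = 0.8361 − 0.599 = 0.24.

0.24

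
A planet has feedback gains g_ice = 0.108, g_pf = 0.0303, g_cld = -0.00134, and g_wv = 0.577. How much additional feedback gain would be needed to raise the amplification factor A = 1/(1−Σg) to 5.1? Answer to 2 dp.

0.09

Current total gain = 0.71396.
Target gain for A = 5.1: g* = 1 − 1/5.1 = 0.8039.
Additional gain needed = 0.8039 − 0.71396 = 0.09.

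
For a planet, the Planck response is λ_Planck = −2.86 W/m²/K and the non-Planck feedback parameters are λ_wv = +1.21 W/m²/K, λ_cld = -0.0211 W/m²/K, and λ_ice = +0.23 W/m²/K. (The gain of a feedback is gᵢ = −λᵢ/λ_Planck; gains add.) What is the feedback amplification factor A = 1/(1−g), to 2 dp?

1.98

Convert to gains: g_wv = 1.21/2.86 = 0.4231; g_cld = -0.0211/2.86 = -0.007378; g_ice = 0.23/2.86 = 0.08042.
Total gain g = 0.496142.
A = 1/(1 − 0.496142) = 1.98.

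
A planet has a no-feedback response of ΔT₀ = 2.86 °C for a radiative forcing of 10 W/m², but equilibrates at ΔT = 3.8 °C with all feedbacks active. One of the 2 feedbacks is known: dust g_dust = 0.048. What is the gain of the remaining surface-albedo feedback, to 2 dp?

Amplification A = ΔT/ΔT₀ = 3.8/2.86 = 1.329.
Total gain g = 1 − 1/A = 1 − 1/1.329 = 0.2476.
The known gain is 0.048.
g_alb = 0.2476 − 0.048 = 0.20.

0.20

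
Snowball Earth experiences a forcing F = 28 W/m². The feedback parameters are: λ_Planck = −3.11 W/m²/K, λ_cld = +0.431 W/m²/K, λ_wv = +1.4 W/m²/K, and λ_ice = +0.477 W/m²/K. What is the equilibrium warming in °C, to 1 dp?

Net feedback parameter λ = (−3.11) + (+0.431) + (+1.4) + (+0.477) = -0.802 W/m²/K.
ΔT = −F/λ = −28/(-0.802) = 34.9 °C.

34.9 °C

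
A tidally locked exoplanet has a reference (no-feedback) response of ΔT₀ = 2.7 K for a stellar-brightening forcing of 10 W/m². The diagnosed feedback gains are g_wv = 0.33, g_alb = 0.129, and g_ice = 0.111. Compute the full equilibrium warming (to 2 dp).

Total gain g = 0.33 + 0.129 + 0.111 = 0.57.
Amplification A = 1/(1 − 0.57) = 2.326.
ΔT = 2.7 × 2.326 = 6.28 K.

6.28 K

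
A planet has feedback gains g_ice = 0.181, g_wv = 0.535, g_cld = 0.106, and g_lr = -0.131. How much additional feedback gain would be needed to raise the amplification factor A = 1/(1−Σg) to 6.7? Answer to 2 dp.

Current total gain = 0.691.
Target gain for A = 6.7: g* = 1 − 1/6.7 = 0.8507.
Additional gain needed = 0.8507 − 0.691 = 0.16.

0.16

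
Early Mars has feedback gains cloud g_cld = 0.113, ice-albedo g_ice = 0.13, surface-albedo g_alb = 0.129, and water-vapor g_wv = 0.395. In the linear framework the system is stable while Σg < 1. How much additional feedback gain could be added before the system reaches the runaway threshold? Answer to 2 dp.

0.23

Current total gain = 0.113 + 0.13 + 0.129 + 0.395 = 0.767.
Margin to runaway = 1 − 0.767 = 0.23.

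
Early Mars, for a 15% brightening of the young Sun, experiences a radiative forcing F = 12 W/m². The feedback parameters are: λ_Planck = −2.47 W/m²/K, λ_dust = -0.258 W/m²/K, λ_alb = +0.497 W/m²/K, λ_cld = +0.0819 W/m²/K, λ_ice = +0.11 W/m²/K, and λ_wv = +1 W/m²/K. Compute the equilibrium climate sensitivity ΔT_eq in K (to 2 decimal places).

11.55 K

Net feedback parameter λ = (−2.47) + (-0.258) + (+0.497) + (+0.0819) + (+0.11) + (+1) = -1.0391 W/m²/K.
ΔT = −F/λ = −12/(-1.0391) = 11.55 K.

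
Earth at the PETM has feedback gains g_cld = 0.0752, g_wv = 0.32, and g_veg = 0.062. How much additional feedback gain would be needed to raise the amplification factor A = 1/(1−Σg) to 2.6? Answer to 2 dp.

0.16

Current total gain = 0.4572.
Target gain for A = 2.6: g* = 1 − 1/2.6 = 0.6154.
Additional gain needed = 0.6154 − 0.4572 = 0.16.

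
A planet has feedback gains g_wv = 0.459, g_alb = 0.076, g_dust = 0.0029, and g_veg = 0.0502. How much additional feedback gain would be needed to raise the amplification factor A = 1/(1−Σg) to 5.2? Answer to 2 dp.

0.22

Current total gain = 0.5881.
Target gain for A = 5.2: g* = 1 − 1/5.2 = 0.8077.
Additional gain needed = 0.8077 − 0.5881 = 0.22.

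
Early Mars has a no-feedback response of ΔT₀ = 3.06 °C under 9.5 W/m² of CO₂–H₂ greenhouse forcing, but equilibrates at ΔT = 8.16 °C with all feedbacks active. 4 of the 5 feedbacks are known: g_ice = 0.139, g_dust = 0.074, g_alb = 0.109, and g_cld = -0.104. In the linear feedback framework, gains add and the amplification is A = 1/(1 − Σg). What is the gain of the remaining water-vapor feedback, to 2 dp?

0.41

Amplification A = ΔT/ΔT₀ = 8.16/3.06 = 2.667.
Total gain g = 1 − 1/A = 1 − 1/2.667 = 0.625.
Known gains sum to 0.139 + 0.074 + 0.109 − 0.104 = 0.218.
g_wv = 0.625 − 0.218 = 0.41.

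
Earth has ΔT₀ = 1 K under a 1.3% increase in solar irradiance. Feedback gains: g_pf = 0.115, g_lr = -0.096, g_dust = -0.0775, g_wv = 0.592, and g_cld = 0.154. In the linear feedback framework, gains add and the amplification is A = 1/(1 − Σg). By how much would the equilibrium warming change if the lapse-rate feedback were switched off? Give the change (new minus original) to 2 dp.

1.42 K

Original: g = 0.6875, ΔT = 1/(1−0.6875) = 3.2000 K.
Without lapse-rate: g' = 0.7835, ΔT' = 1/(1−0.7835) = 4.6189 K.
Change = 4.6189 − 3.2000 = 1.42 K.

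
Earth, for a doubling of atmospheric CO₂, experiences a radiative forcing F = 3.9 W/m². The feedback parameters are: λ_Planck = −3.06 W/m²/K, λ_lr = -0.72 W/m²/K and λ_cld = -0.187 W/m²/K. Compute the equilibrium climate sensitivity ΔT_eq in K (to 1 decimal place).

Net feedback parameter λ = (−3.06) + (-0.72) + (-0.187) = -3.967 W/m²/K.
ΔT = −F/λ = −3.9/(-3.967) = 1.0 K.

1.0 K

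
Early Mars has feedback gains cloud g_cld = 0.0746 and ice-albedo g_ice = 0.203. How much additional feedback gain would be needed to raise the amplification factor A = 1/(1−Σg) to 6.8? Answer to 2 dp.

Current total gain = 0.2776.
Target gain for A = 6.8: g* = 1 − 1/6.8 = 0.8529.
Additional gain needed = 0.8529 − 0.2776 = 0.58.

0.58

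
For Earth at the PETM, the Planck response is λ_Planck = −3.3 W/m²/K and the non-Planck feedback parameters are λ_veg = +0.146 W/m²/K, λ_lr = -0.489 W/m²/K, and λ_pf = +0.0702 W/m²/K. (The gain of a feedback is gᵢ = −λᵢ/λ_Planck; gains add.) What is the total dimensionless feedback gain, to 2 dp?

Convert to gains: g_veg = 0.146/3.3 = 0.04424; g_lr = -0.489/3.3 = -0.1482; g_pf = 0.0702/3.3 = 0.02127.
Total gain g = -0.08269.

-0.08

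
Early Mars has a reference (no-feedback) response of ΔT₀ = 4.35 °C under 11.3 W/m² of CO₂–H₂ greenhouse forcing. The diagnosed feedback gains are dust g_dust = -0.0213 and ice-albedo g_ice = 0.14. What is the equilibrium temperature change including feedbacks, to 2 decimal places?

4.94 °C

Total gain g = -0.0213 + 0.14 = 0.1187.
Amplification A = 1/(1 − 0.1187) = 1.135.
ΔT = 4.35 × 1.135 = 4.94 °C.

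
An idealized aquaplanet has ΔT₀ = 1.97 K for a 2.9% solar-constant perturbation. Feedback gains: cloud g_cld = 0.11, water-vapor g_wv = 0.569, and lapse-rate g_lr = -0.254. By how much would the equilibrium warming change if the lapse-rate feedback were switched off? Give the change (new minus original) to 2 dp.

Original: g = 0.425, ΔT = 1.97/(1−0.425) = 3.4261 K.
Without lapse-rate: g' = 0.679, ΔT' = 1.97/(1−0.679) = 6.1371 K.
Change = 6.1371 − 3.4261 = 2.71 K.

2.71 K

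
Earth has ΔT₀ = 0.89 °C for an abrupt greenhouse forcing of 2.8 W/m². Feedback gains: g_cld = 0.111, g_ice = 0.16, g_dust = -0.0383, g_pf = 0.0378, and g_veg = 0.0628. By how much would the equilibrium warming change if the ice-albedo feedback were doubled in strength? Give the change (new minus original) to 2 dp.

Original: g = 0.3333, ΔT = 0.89/(1−0.3333) = 1.3349 °C.
With doubled ice-albedo: g' = 0.4933, ΔT' = 0.89/(1−0.4933) = 1.7565 °C.
Change = 1.7565 − 1.3349 = 0.42 °C.

0.42 °C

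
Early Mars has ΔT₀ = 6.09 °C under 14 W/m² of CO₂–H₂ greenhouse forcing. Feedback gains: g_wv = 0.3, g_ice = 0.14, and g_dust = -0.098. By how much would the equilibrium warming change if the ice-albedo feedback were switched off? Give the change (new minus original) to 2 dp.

-1.62 °C

Original: g = 0.342, ΔT = 6.09/(1−0.342) = 9.2553 °C.
Without ice-albedo: g' = 0.202, ΔT' = 6.09/(1−0.202) = 7.6316 °C.
Change = 7.6316 − 9.2553 = -1.62 °C.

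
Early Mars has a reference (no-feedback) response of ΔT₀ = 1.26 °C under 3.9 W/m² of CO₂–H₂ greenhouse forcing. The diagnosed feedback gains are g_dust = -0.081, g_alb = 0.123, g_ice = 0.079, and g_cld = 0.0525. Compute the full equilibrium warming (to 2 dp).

Total gain g = -0.081 + 0.123 + 0.079 + 0.0525 = 0.1735.
Amplification A = 1/(1 − 0.1735) = 1.21.
ΔT = 1.26 × 1.21 = 1.52 °C.

1.52 °C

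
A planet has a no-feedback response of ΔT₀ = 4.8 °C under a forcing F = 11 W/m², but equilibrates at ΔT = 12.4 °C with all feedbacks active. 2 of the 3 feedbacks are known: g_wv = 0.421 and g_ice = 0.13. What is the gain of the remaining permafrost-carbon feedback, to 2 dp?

0.06

Amplification A = ΔT/ΔT₀ = 12.4/4.8 = 2.583.
Total gain g = 1 − 1/A = 1 − 1/2.583 = 0.6129.
Known gains sum to 0.421 + 0.13 = 0.551.
g_pf = 0.6129 − 0.551 = 0.06.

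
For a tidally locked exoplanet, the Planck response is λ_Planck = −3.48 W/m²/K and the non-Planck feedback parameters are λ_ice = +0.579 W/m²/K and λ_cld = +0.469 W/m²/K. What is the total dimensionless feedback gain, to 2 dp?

Convert to gains: g_ice = 0.579/3.48 = 0.1664; g_cld = 0.469/3.48 = 0.1348.
Total gain g = 0.3012.

0.30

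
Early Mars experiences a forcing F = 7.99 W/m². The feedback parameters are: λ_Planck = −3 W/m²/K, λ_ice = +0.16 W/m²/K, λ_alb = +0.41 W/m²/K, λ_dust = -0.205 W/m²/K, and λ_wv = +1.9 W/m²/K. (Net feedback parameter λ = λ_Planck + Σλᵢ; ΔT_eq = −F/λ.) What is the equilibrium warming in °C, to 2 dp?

10.87 °C

Net feedback parameter λ = (−3) + (+0.16) + (+0.41) + (-0.205) + (+1.9) = -0.735 W/m²/K.
ΔT = −F/λ = −7.99/(-0.735) = 10.87 °C.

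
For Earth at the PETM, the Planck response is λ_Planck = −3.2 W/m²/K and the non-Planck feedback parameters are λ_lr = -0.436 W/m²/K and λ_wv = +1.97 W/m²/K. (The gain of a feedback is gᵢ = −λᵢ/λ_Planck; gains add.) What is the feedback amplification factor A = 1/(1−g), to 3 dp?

Convert to gains: g_lr = -0.436/3.2 = -0.1362; g_wv = 1.97/3.2 = 0.6156.
Total gain g = 0.4794.
A = 1/(1 − 0.4794) = 1.921.

1.921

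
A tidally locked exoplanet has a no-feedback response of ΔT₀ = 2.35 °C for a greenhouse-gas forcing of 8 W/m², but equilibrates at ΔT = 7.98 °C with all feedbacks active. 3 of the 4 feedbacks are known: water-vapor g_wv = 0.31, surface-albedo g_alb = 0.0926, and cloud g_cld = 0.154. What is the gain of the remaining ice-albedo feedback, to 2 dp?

Amplification A = ΔT/ΔT₀ = 7.98/2.35 = 3.396.
Total gain g = 1 − 1/A = 1 − 1/3.396 = 0.7055.
Known gains sum to 0.31 + 0.0926 + 0.154 = 0.5566.
g_ice = 0.7055 − 0.5566 = 0.15.

0.15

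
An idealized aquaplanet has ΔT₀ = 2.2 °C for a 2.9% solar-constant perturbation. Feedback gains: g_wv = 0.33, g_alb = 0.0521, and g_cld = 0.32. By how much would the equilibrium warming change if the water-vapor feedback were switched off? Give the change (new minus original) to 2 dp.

Original: g = 0.7021, ΔT = 2.2/(1−0.7021) = 7.3850 °C.
Without water-vapor: g' = 0.3721, ΔT' = 2.2/(1−0.3721) = 3.5037 °C.
Change = 3.5037 − 7.3850 = -3.88 °C.

-3.88 °C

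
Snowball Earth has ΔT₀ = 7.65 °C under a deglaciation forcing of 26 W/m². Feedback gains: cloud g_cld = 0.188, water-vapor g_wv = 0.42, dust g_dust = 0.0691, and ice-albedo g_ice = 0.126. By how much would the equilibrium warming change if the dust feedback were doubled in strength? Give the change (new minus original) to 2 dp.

Original: g = 0.8031, ΔT = 7.65/(1−0.8031) = 38.8522 °C.
With doubled dust: g' = 0.8722, ΔT' = 7.65/(1−0.8722) = 59.8592 °C.
Change = 59.8592 − 38.8522 = 21.01 °C.

21.01 °C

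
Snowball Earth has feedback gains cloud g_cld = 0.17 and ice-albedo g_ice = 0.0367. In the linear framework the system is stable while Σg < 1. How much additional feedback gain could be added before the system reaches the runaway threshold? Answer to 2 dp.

Current total gain = 0.17 + 0.0367 = 0.2067.
Margin to runaway = 1 − 0.2067 = 0.79.

0.79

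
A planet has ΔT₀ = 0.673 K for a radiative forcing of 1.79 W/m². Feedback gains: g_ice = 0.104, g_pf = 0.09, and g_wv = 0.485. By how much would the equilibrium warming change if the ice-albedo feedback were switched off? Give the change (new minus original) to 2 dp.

-0.51 K

Original: g = 0.679, ΔT = 0.673/(1−0.679) = 2.0966 K.
Without ice-albedo: g' = 0.575, ΔT' = 0.673/(1−0.575) = 1.5835 K.
Change = 1.5835 − 2.0966 = -0.51 K.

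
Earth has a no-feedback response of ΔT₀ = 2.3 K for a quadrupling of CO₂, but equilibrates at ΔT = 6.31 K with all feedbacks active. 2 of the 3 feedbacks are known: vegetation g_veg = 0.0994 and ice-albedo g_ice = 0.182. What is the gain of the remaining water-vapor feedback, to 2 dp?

0.35

Amplification A = ΔT/ΔT₀ = 6.31/2.3 = 2.743.
Total gain g = 1 − 1/A = 1 − 1/2.743 = 0.6354.
Known gains sum to 0.0994 + 0.182 = 0.2814.
g_wv = 0.6354 − 0.2814 = 0.35.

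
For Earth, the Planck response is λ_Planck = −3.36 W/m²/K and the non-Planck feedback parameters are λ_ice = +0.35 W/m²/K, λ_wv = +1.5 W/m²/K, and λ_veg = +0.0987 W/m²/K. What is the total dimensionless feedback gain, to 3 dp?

Convert to gains: g_ice = 0.35/3.36 = 0.1042; g_wv = 1.5/3.36 = 0.4464; g_veg = 0.0987/3.36 = 0.02937.
Total gain g = 0.57997.

0.580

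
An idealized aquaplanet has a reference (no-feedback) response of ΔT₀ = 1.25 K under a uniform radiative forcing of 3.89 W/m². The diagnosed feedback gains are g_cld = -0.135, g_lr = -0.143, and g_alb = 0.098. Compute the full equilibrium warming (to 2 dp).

Total gain g = -0.135 − 0.143 + 0.098 = -0.18.
Amplification A = 1/(1 + 0.18) = 0.8475.
ΔT = 1.25 × 0.8475 = 1.06 K.

1.06 K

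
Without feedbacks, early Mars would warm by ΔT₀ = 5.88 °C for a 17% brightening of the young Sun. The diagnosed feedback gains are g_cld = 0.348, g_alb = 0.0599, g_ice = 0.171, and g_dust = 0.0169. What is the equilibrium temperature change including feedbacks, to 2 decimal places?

Total gain g = 0.348 + 0.0599 + 0.171 + 0.0169 = 0.5958.
Amplification A = 1/(1 − 0.5958) = 2.474.
ΔT = 5.88 × 2.474 = 14.55 °C.

14.55 °C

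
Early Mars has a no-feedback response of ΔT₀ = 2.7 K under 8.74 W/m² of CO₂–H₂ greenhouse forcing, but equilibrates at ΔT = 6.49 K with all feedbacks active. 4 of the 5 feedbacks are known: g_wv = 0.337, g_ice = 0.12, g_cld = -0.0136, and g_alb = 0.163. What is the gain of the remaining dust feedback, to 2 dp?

Amplification A = ΔT/ΔT₀ = 6.49/2.7 = 2.404.
Total gain g = 1 − 1/A = 1 − 1/2.404 = 0.584.
Known gains sum to 0.337 + 0.12 − 0.0136 + 0.163 = 0.6064.
g_dust = 0.584 − 0.6064 = -0.02.

-0.02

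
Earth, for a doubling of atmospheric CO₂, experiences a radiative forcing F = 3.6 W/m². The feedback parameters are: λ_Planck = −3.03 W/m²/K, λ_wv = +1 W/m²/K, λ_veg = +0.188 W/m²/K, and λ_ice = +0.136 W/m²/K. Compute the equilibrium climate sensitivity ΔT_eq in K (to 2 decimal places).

Net feedback parameter λ = (−3.03) + (+1) + (+0.188) + (+0.136) = -1.706 W/m²/K.
ΔT = −F/λ = −3.6/(-1.706) = 2.11 K.

2.11 K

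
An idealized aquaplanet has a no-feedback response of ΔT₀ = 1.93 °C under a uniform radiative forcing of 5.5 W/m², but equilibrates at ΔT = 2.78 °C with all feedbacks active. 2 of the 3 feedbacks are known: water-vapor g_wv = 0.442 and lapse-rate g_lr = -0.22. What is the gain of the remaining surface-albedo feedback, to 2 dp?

Amplification A = ΔT/ΔT₀ = 2.78/1.93 = 1.44.
Total gain g = 1 − 1/A = 1 − 1/1.44 = 0.3056.
Known gains sum to 0.442 − 0.22 = 0.222.
g_alb = 0.3056 − 0.222 = 0.08.

0.08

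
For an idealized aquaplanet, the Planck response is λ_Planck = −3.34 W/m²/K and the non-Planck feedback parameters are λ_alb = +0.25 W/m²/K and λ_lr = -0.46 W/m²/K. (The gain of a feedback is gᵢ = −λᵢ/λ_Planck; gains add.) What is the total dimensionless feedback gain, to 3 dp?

Convert to gains: g_alb = 0.25/3.34 = 0.07485; g_lr = -0.46/3.34 = -0.1377.
Total gain g = -0.06285.

-0.063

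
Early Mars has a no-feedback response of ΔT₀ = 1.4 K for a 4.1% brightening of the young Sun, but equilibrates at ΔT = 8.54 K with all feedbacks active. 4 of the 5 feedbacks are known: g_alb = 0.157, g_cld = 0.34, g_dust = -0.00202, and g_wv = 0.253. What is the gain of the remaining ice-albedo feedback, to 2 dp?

0.09

Amplification A = ΔT/ΔT₀ = 8.54/1.4 = 6.1.
Total gain g = 1 − 1/A = 1 − 1/6.1 = 0.8361.
Known gains sum to 0.157 + 0.34 − 0.00202 + 0.253 = 0.74798.
g_ice = 0.8361 − 0.74798 = 0.09.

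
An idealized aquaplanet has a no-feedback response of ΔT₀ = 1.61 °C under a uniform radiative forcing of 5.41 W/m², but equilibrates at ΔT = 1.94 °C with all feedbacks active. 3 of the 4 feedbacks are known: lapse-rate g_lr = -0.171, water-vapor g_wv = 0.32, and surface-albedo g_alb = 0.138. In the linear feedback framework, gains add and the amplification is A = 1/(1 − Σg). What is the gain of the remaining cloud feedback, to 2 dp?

-0.12

Amplification A = ΔT/ΔT₀ = 1.94/1.61 = 1.205.
Total gain g = 1 − 1/A = 1 − 1/1.205 = 0.1701.
Known gains sum to -0.171 + 0.32 + 0.138 = 0.287.
g_cld = 0.1701 − 0.287 = -0.12.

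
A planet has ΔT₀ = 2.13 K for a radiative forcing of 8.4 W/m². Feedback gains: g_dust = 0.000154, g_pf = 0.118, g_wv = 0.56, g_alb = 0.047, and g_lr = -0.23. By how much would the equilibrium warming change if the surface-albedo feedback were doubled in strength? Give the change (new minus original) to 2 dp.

Original: g = 0.495154, ΔT = 2.13/(1−0.495154) = 4.2191 K.
With doubled surface-albedo: g' = 0.542154, ΔT' = 2.13/(1−0.542154) = 4.6522 K.
Change = 4.6522 − 4.2191 = 0.43 K.

0.43 K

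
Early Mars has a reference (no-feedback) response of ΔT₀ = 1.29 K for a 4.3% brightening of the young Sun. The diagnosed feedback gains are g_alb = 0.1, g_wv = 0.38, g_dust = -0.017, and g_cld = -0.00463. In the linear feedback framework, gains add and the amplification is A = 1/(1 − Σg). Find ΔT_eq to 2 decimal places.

2.38 K

Total gain g = 0.1 + 0.38 − 0.017 − 0.00463 = 0.45837.
Amplification A = 1/(1 − 0.45837) = 1.846.
ΔT = 1.29 × 1.846 = 2.38 K.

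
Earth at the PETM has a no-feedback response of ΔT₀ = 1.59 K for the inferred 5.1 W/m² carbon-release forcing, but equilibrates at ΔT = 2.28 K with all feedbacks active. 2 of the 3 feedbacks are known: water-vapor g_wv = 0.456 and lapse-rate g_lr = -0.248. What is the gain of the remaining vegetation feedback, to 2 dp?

Amplification A = ΔT/ΔT₀ = 2.28/1.59 = 1.434.
Total gain g = 1 − 1/A = 1 − 1/1.434 = 0.3026.
Known gains sum to 0.456 − 0.248 = 0.208.
g_veg = 0.3026 − 0.208 = 0.09.

0.09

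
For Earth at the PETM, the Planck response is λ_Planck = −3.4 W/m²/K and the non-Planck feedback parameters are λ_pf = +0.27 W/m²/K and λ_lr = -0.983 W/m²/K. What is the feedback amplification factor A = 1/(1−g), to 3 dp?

Convert to gains: g_pf = 0.27/3.4 = 0.07941; g_lr = -0.983/3.4 = -0.2891.
Total gain g = -0.20969.
A = 1/(1 + 0.20969) = 0.827.

0.827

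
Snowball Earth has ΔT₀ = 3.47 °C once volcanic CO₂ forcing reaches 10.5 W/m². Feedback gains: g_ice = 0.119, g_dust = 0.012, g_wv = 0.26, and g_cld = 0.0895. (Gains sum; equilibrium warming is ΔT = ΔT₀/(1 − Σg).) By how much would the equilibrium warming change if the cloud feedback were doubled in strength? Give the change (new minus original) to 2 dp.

Original: g = 0.4805, ΔT = 3.47/(1−0.4805) = 6.6795 °C.
With doubled cloud: g' = 0.57, ΔT' = 3.47/(1−0.57) = 8.0698 °C.
Change = 8.0698 − 6.6795 = 1.39 °C.

1.39 °C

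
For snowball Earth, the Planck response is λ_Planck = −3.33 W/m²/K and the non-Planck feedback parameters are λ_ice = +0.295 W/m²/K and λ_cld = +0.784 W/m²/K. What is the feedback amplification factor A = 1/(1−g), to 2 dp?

1.48

Convert to gains: g_ice = 0.295/3.33 = 0.08859; g_cld = 0.784/3.33 = 0.2354.
Total gain g = 0.32399.
A = 1/(1 − 0.32399) = 1.48.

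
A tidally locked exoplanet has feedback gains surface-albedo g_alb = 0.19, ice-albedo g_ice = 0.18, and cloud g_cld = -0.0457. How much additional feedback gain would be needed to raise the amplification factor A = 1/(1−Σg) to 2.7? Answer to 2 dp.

0.31

Current total gain = 0.3243.
Target gain for A = 2.7: g* = 1 − 1/2.7 = 0.6296.
Additional gain needed = 0.6296 − 0.3243 = 0.31.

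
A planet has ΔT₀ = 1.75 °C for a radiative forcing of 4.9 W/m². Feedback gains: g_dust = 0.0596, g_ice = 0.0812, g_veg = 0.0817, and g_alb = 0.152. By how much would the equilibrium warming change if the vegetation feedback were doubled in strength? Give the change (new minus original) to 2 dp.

0.42 °C

Original: g = 0.3745, ΔT = 1.75/(1−0.3745) = 2.7978 °C.
With doubled vegetation: g' = 0.4562, ΔT' = 1.75/(1−0.4562) = 3.2181 °C.
Change = 3.2181 − 2.7978 = 0.42 °C.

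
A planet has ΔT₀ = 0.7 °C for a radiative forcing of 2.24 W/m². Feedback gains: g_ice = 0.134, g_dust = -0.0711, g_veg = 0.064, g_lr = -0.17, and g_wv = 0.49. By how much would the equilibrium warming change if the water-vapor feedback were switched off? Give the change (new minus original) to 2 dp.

-0.59 °C

Original: g = 0.4469, ΔT = 0.7/(1−0.4469) = 1.2656 °C.
Without water-vapor: g' = -0.0431, ΔT' = 0.7/(1+0.0431) = 0.6711 °C.
Change = 0.6711 − 1.2656 = -0.59 °C.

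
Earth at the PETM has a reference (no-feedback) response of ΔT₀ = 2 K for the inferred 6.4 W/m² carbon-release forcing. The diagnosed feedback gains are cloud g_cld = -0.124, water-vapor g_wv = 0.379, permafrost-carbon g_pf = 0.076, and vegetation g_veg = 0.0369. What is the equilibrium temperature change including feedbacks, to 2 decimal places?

Total gain g = -0.124 + 0.379 + 0.076 + 0.0369 = 0.3679.
Amplification A = 1/(1 − 0.3679) = 1.582.
ΔT = 2 × 1.582 = 3.16 K.

3.16 K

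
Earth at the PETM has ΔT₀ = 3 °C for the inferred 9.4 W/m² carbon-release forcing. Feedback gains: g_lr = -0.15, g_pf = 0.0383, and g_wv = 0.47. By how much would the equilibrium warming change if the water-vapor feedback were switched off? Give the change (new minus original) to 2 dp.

Original: g = 0.3583, ΔT = 3/(1−0.3583) = 4.6751 °C.
Without water-vapor: g' = -0.1117, ΔT' = 3/(1+0.1117) = 2.6986 °C.
Change = 2.6986 − 4.6751 = -1.98 °C.

-1.98 °C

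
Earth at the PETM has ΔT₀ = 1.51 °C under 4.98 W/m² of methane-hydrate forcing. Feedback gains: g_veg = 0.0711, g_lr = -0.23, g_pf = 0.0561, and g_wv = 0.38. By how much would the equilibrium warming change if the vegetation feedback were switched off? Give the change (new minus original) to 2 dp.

-0.19 °C

Original: g = 0.2772, ΔT = 1.51/(1−0.2772) = 2.0891 °C.
Without vegetation: g' = 0.2061, ΔT' = 1.51/(1−0.2061) = 1.9020 °C.
Change = 1.9020 − 2.0891 = -0.19 °C.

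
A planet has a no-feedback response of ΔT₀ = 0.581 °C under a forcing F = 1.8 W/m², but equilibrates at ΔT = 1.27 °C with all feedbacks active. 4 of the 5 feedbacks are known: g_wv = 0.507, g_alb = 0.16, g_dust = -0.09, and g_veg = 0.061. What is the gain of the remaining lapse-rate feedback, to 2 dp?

-0.10

Amplification A = ΔT/ΔT₀ = 1.27/0.581 = 2.186.
Total gain g = 1 − 1/A = 1 − 1/2.186 = 0.5425.
Known gains sum to 0.507 + 0.16 − 0.09 + 0.061 = 0.638.
g_lr = 0.5425 − 0.638 = -0.10.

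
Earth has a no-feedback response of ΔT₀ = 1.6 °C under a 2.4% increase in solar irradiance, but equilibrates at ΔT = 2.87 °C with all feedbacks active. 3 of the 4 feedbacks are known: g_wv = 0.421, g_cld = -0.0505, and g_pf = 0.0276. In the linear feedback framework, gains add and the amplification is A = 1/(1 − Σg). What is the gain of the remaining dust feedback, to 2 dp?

Amplification A = ΔT/ΔT₀ = 2.87/1.6 = 1.794.
Total gain g = 1 − 1/A = 1 − 1/1.794 = 0.4426.
Known gains sum to 0.421 − 0.0505 + 0.0276 = 0.3981.
g_dust = 0.4426 − 0.3981 = 0.04.

0.04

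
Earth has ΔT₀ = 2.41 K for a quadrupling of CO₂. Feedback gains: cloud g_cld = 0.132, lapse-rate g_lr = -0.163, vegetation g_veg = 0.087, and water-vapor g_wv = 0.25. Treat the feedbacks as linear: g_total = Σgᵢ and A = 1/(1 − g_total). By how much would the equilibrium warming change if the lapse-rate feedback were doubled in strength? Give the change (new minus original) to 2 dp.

-0.66 K

Original: g = 0.306, ΔT = 2.41/(1−0.306) = 3.4726 K.
With doubled lapse-rate: g' = 0.143, ΔT' = 2.41/(1−0.143) = 2.8121 K.
Change = 2.8121 − 3.4726 = -0.66 K.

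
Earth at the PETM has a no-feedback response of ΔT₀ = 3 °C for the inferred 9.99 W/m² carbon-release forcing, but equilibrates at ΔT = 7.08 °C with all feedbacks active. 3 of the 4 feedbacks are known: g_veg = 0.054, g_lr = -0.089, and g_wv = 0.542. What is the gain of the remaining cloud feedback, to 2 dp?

Amplification A = ΔT/ΔT₀ = 7.08/3 = 2.36.
Total gain g = 1 − 1/A = 1 − 1/2.36 = 0.5763.
Known gains sum to 0.054 − 0.089 + 0.542 = 0.507.
g_cld = 0.5763 − 0.507 = 0.07.

0.07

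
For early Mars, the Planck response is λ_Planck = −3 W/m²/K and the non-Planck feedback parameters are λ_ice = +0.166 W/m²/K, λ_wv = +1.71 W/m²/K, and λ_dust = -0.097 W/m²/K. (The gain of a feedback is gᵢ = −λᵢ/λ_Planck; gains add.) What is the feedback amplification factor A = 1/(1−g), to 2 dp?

Convert to gains: g_ice = 0.166/3 = 0.05533; g_wv = 1.71/3 = 0.57; g_dust = -0.097/3 = -0.03233.
Total gain g = 0.593.
A = 1/(1 − 0.593) = 2.46.

2.46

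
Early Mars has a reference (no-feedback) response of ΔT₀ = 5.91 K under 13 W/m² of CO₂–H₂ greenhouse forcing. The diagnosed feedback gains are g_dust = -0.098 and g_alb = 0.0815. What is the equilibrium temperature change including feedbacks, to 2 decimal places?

Total gain g = -0.098 + 0.0815 = -0.0165.
Amplification A = 1/(1 + 0.0165) = 0.9838.
ΔT = 5.91 × 0.9838 = 5.81 K.

5.81 K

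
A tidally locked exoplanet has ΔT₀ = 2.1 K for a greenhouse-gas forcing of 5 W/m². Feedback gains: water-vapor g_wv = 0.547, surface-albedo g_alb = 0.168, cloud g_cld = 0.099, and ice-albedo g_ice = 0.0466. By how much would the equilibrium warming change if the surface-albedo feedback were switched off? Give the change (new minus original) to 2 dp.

Original: g = 0.8606, ΔT = 2.1/(1−0.8606) = 15.0646 K.
Without surface-albedo: g' = 0.6926, ΔT' = 2.1/(1−0.6926) = 6.8315 K.
Change = 6.8315 − 15.0646 = -8.23 K.

-8.23 K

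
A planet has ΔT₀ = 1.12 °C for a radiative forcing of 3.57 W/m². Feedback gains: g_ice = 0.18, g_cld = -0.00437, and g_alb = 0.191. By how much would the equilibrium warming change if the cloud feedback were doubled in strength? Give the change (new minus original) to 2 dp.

-0.01 °C

Original: g = 0.36663, ΔT = 1.12/(1−0.36663) = 1.7683 °C.
With doubled cloud: g' = 0.36226, ΔT' = 1.12/(1−0.36226) = 1.7562 °C.
Change = 1.7562 − 1.7683 = -0.01 °C.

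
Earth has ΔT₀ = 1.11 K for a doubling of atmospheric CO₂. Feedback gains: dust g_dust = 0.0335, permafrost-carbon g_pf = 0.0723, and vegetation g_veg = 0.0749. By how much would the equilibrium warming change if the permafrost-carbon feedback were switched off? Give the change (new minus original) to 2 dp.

Original: g = 0.1807, ΔT = 1.11/(1−0.1807) = 1.3548 K.
Without permafrost-carbon: g' = 0.1084, ΔT' = 1.11/(1−0.1084) = 1.2450 K.
Change = 1.2450 − 1.3548 = -0.11 K.

-0.11 K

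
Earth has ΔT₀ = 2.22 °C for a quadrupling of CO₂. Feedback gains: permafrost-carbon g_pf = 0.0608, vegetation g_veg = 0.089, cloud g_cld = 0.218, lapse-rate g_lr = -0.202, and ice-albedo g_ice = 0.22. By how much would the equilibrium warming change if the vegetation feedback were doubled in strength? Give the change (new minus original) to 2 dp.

0.61 °C

Original: g = 0.3858, ΔT = 2.22/(1−0.3858) = 3.6145 °C.
With doubled vegetation: g' = 0.4748, ΔT' = 2.22/(1−0.4748) = 4.2270 °C.
Change = 4.2270 − 3.6145 = 0.61 °C.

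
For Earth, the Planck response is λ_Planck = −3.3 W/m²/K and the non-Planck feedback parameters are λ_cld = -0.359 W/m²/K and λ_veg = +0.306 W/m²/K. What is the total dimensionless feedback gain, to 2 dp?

-0.02

Convert to gains: g_cld = -0.359/3.3 = -0.1088; g_veg = 0.306/3.3 = 0.09273.
Total gain g = -0.01607.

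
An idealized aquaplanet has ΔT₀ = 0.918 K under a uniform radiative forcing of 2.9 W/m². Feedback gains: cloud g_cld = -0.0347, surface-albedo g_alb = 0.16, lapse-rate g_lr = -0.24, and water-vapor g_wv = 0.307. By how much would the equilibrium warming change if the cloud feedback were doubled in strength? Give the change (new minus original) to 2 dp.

-0.05 K

Original: g = 0.1923, ΔT = 0.918/(1−0.1923) = 1.1366 K.
With doubled cloud: g' = 0.1576, ΔT' = 0.918/(1−0.1576) = 1.0897 K.
Change = 1.0897 − 1.1366 = -0.05 K.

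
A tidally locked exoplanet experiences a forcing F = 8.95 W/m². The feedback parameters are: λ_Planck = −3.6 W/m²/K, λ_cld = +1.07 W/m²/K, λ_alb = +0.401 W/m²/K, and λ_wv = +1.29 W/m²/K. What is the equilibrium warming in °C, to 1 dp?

Net feedback parameter λ = (−3.6) + (+1.07) + (+0.401) + (+1.29) = -0.839 W/m²/K.
ΔT = −F/λ = −8.95/(-0.839) = 10.7 °C.

10.7 °C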